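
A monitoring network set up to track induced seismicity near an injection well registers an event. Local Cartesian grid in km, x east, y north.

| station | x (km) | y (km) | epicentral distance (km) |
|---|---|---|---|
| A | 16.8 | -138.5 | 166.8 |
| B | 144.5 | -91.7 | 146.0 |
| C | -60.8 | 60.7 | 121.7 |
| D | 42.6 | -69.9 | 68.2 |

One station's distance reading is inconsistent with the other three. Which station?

D

Solve using three stations at a time. Using A, B, C (subtract circle equations pairwise → linear system) gives (x, y) ≈ (55.2, 23.8).
Distances from that point to each station vs reported:
  A: calculated 166.8 vs reported 166.8 → residual 0.0 km
  B: calculated 146.0 vs reported 146.0 → residual 0.0 km
  C: calculated 121.7 vs reported 121.7 → residual 0.0 km
  D: calculated 94.6 vs reported 68.2 → residual 26.4 km
A, B, C are mutually consistent (residuals ≈ 0); D is off by 26.4 km.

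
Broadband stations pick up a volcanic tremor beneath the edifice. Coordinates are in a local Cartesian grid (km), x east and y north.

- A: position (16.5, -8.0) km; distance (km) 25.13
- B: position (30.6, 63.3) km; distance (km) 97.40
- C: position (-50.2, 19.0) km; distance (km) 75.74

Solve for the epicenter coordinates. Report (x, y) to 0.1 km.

x ≈ 6.6 km, y ≈ -31.1 km

Circle about each station: (x − 16.5)² + (y + 8.0)² = 25.13²; (x − 30.6)² + (y − 63.3)² = 97.40²; (x + 50.2)² + (y − 19.0)² = 75.74².
Subtracting pairs of circle equations eliminates x²+y² and gives linear equations (the radical axes):
28.2 x + 142.6 y = -4248.24
-133.4 x + 54.0 y = -2560.24
Solving the 2×2 system: x ≈ 6.6, y ≈ -31.1 km.
Check against A (with the unrounded x, y): √((x − 16.5)²+(y + 8.0)²) = 25.13 ≈ 25.13 km. ✓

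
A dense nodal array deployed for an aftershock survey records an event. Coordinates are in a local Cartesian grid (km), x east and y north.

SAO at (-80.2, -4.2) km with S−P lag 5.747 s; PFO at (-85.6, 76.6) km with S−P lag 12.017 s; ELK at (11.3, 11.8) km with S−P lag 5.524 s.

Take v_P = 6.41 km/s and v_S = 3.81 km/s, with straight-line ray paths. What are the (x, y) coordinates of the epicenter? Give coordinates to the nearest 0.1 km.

x ≈ -28.9 km, y ≈ -21.0 km

Distance from S−P lag: d = Δt · v_P v_S / (v_P − v_S) = Δt · (6.41·3.81)/(6.41−3.81) ≈ 9.3931·Δt.
So d_SAO = 53.98, d_PFO = 112.88, d_ELK = 51.89 km.
Circle about each station: (x + 80.2)² + (y + 4.2)² = 53.98²; (x + 85.6)² + (y − 76.6)² = 112.88²; (x − 11.3)² + (y − 11.8)² = 51.89².
Subtracting pairs of circle equations eliminates x²+y² and gives linear equations (the radical axes):
-10.8 x + 161.6 y = -3082.81
183.0 x + 32.0 y = -5961.48
Solving the 2×2 system: x ≈ -28.9, y ≈ -21.0 km.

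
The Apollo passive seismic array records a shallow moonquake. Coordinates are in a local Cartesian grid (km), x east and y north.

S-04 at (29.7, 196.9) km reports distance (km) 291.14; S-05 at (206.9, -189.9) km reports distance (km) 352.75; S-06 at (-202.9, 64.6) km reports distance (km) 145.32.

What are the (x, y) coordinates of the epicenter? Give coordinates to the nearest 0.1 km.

-118.5 km east, -53.7 km north

Circle about each station: (x − 29.7)² + (y − 196.9)² = 291.14²; (x − 206.9)² + (y + 189.9)² = 352.75²; (x + 202.9)² + (y − 64.6)² = 145.32².
Subtracting the S-04 equation from the S-05 and S-06 equations removes the quadratic terms:
354.4 x − 773.6 y = -452.14
-465.2 x − 264.6 y = 69334.47
Solving the 2×2 system: x ≈ -118.5, y ≈ -53.7 km.
Check against S-04 (with the unrounded x, y): √((x − 29.7)²+(y − 196.9)²) = 291.14 ≈ 291.14 km. ✓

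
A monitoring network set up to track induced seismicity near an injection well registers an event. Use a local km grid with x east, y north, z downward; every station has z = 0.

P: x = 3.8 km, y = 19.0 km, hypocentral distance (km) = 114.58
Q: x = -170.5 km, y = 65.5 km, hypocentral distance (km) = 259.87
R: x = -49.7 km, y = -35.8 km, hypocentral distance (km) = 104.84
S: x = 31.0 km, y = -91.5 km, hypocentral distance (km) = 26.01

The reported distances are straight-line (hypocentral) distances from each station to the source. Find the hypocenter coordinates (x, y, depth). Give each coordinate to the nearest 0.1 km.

(38.1, -87.5, 24.7)

Each station gives a sphere (x−x_i)² + (y−y_i)² + z² = d_i² (stations at z=0).
Subtracting the P sphere from Q and R: z² cancels, leaving linear equations in x and y:
-348.6 x + 93.0 y = -21418.78
-107.0 x − 109.6 y = 5513.44
Solving: x ≈ 38.099, y ≈ -87.500 km (keep extra digits for the depth step; rounded: 38.1, -87.5).
Then from the P sphere: z² = 114.58² − (x − 3.8)² − (y − 19.0)² with x = 38.099, y = -87.500, so z ≈ 24.696 ≈ 24.7 km.
Check against S (with the unrounded solution): distance 26.01 ≈ 26.01 km. ✓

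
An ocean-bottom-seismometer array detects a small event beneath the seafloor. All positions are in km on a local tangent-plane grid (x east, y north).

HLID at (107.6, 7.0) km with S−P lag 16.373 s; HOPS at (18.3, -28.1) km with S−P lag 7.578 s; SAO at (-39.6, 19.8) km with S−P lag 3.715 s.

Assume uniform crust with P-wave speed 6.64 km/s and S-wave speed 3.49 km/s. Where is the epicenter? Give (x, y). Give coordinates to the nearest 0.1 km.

Distance from S−P lag: d = Δt · v_P v_S / (v_P − v_S) = Δt · (6.64·3.49)/(6.64−3.49) ≈ 7.3567·Δt.
So d_HLID = 120.45, d_HOPS = 55.75, d_SAO = 27.33 km.
Circle about each station: (x − 107.6)² + (y − 7.0)² = 120.45²; (x − 18.3)² + (y + 28.1)² = 55.75²; (x + 39.6)² + (y − 19.8)² = 27.33².
Subtracting pairs of circle equations eliminates x²+y² and gives linear equations (the radical axes):
-178.6 x − 70.2 y = 897.88
-294.4 x + 25.6 y = 4094.71
Solving the 2×2 system: x ≈ -12.3, y ≈ 18.5 km.

-12.3 km east, 18.5 km north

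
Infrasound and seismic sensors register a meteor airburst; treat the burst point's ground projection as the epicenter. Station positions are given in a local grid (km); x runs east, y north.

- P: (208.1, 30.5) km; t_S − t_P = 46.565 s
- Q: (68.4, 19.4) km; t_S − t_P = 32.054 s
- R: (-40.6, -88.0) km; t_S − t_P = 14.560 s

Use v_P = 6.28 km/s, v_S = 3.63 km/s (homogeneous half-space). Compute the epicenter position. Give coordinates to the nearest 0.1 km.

Distance from S−P lag: d = Δt · v_P v_S / (v_P − v_S) = Δt · (6.28·3.63)/(6.28−3.63) ≈ 8.6024·Δt.
So d_P = 400.57, d_Q = 275.74, d_R = 125.25 km.
Circle about each station: (x − 208.1)² + (y − 30.5)² = 400.57²; (x − 68.4)² + (y − 19.4)² = 275.74²; (x + 40.6)² + (y + 88.0)² = 125.25².
Subtracting pairs of circle equations eliminates x²+y² and gives linear equations (the radical axes):
-279.4 x − 22.2 y = 45242.84
-497.4 x − 237.0 y = 109925.26
Solving the 2×2 system: x ≈ -150.1, y ≈ -148.8 km.
Check against P (with the unrounded x, y): √((x − 208.1)²+(y − 30.5)²) = 400.57 ≈ 400.57 km. ✓

-150.1 km east, -148.8 km north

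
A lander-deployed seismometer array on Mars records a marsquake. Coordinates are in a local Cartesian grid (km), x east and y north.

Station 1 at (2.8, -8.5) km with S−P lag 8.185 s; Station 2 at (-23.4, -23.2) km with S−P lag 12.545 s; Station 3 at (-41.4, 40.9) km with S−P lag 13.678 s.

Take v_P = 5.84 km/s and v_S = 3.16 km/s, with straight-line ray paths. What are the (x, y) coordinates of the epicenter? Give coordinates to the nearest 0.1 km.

x ≈ 50.7 km, y ≈ 21.2 km

Distance from S−P lag: d = Δt · v_P v_S / (v_P − v_S) = Δt · (5.84·3.16)/(5.84−3.16) ≈ 6.8860·Δt.
So d_Station 1 = 56.36, d_Station 2 = 86.38, d_Station 3 = 94.19 km.
Circle about each station: (x − 2.8)² + (y + 8.5)² = 56.36²; (x + 23.4)² + (y + 23.2)² = 86.38²; (x + 41.4)² + (y − 40.9)² = 94.19².
Subtracting the Station 1 equation from the Station 2 and Station 3 equations removes the quadratic terms:
-52.4 x − 29.4 y = -3279.34
-88.4 x + 98.8 y = -2388.63
Solving the 2×2 system: x ≈ 50.7, y ≈ 21.2 km.
Check against Station 1 (with the unrounded x, y): √((x − 2.8)²+(y + 8.5)²) = 56.35 ≈ 56.36 km. ✓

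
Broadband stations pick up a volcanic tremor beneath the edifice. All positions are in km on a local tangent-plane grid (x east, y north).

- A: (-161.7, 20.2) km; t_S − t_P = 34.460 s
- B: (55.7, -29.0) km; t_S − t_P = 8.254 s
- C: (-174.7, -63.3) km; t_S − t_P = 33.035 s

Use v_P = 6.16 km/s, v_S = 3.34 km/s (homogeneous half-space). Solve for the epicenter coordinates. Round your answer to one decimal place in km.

Distance from S−P lag: d = Δt · v_P v_S / (v_P − v_S) = Δt · (6.16·3.34)/(6.16−3.34) ≈ 7.2959·Δt.
So d_A = 251.42, d_B = 60.22, d_C = 241.02 km.
Circle about each station: (x + 161.7)² + (y − 20.2)² = 251.42²; (x − 55.7)² + (y + 29.0)² = 60.22²; (x + 174.7)² + (y + 63.3)² = 241.02².
Subtracting the A equation from the B and C equations removes the quadratic terms:
434.8 x − 98.4 y = 36974.13
-26.0 x − 167.0 y = 13093.43
Solving the 2×2 system: x ≈ 65.0, y ≈ -88.5 km.

(65.0, -88.5)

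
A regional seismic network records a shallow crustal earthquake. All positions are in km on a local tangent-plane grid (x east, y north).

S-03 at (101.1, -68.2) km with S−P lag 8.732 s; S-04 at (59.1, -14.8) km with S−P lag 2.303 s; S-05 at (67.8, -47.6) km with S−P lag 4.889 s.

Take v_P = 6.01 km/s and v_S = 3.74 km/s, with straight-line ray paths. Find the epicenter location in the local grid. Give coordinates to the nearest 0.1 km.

Distance from S−P lag: d = Δt · v_P v_S / (v_P − v_S) = Δt · (6.01·3.74)/(6.01−3.74) ≈ 9.9019·Δt.
So d_S-03 = 86.46, d_S-04 = 22.80, d_S-05 = 48.41 km.
Circle about each station: (x − 101.1)² + (y + 68.2)² = 86.46²; (x − 59.1)² + (y + 14.8)² = 22.80²; (x − 67.8)² + (y + 47.6)² = 48.41².
Subtracting pairs of circle equations eliminates x²+y² and gives linear equations (the radical axes):
-84.0 x + 106.8 y = -4205.11
-66.6 x + 41.2 y = -2878.05
Solving the 2×2 system: x ≈ 36.7, y ≈ -10.5 km.

(36.7, -10.5)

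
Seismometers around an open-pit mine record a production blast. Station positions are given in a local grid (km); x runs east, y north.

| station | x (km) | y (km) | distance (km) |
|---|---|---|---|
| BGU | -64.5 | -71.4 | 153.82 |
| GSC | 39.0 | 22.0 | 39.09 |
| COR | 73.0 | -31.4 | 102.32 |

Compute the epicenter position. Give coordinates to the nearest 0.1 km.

x ≈ 20.8 km, y ≈ 56.6 km

Circle about each station: (x + 64.5)² + (y + 71.4)² = 153.82²; (x − 39.0)² + (y − 22.0)² = 39.09²; (x − 73.0)² + (y + 31.4)² = 102.32².
Subtracting the BGU equation from the GSC and COR equations removes the quadratic terms:
207.0 x + 186.8 y = 14879.35
275.0 x + 80.0 y = 10247.96
Solving the 2×2 system: x ≈ 20.8, y ≈ 56.6 km.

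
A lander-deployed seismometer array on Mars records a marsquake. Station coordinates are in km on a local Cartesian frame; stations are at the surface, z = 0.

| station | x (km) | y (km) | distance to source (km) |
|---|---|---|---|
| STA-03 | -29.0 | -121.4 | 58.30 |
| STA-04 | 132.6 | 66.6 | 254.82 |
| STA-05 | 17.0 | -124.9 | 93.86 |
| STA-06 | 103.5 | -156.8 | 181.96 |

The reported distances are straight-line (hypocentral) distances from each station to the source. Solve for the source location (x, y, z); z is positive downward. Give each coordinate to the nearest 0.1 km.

Each station gives a sphere (x−x_i)² + (y−y_i)² + z² = d_i² (stations at z=0).
Subtracting the STA-03 sphere from STA-04 and STA-05: z² cancels, leaving linear equations in x and y:
323.2 x + 376.0 y = -55094.98
92.0 x − 7.0 y = -5100.76
Solving: x ≈ -62.504, y ≈ -92.802 km (keep extra digits for the depth step; rounded: -62.5, -92.8).
Then from the STA-03 sphere: z² = 58.30² − (x + 29.0)² − (y + 121.4)² with x = -62.504, y = -92.802, so z ≈ 38.191 ≈ 38.2 km.

x ≈ -62.5 km, y ≈ -92.8 km, depth ≈ 38.2 km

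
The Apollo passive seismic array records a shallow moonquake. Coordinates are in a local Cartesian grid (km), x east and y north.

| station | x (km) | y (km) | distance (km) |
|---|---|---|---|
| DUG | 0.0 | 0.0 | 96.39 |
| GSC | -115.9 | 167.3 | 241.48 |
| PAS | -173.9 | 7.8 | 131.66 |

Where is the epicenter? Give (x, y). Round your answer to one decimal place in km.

(-67.1, -69.2)

Circle about each station: x² + y² = 96.39²; (x + 115.9)² + (y − 167.3)² = 241.48²; (x + 173.9)² + (y − 7.8)² = 131.66².
Subtracting the DUG equation from the GSC and PAS equations removes the quadratic terms:
-231.8 x + 334.6 y = -7599.46
-347.8 x + 15.6 y = 22258.73
Solving the 2×2 system: x ≈ -67.1, y ≈ -69.2 km.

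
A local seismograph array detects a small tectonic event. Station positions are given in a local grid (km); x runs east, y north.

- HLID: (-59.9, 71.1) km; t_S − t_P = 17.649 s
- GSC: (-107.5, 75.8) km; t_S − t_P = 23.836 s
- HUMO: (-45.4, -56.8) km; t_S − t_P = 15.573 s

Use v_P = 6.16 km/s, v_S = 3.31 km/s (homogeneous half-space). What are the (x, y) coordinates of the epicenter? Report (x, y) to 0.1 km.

Distance from S−P lag: d = Δt · v_P v_S / (v_P − v_S) = Δt · (6.16·3.31)/(6.16−3.31) ≈ 7.1542·Δt.
So d_HLID = 126.27, d_GSC = 170.53, d_HUMO = 111.41 km.
Circle about each station: (x + 59.9)² + (y − 71.1)² = 126.27²; (x + 107.5)² + (y − 75.8)² = 170.53²; (x + 45.4)² + (y + 56.8)² = 111.41².
Subtracting the HLID equation from the GSC and HUMO equations removes the quadratic terms:
-95.2 x + 9.4 y = -4477.70
29.0 x − 255.8 y = 176.10
Solving the 2×2 system: x ≈ 47.5, y ≈ 4.7 km.
Check against HLID (with the unrounded x, y): √((x + 59.9)²+(y − 71.1)²) = 126.27 ≈ 126.27 km. ✓

x ≈ 47.5 km, y ≈ 4.7 km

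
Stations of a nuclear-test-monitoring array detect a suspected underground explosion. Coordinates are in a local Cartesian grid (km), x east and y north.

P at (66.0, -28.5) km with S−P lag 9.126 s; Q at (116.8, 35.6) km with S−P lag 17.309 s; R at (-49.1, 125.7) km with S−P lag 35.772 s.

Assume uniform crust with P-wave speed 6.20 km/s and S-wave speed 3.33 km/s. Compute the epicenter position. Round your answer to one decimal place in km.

Distance from S−P lag: d = Δt · v_P v_S / (v_P − v_S) = Δt · (6.20·3.33)/(6.20−3.33) ≈ 7.1937·Δt.
So d_P = 65.65, d_Q = 124.52, d_R = 257.33 km.
Circle about each station: (x − 66.0)² + (y + 28.5)² = 65.65²; (x − 116.8)² + (y − 35.6)² = 124.52²; (x + 49.1)² + (y − 125.7)² = 257.33².
Subtracting pairs of circle equations eliminates x²+y² and gives linear equations (the radical axes):
101.6 x + 128.2 y = -1453.96
-230.2 x + 308.4 y = -48865.76
Solving the 2×2 system: x ≈ 95.6, y ≈ -87.1 km.
Check against P (with the unrounded x, y): √((x − 66.0)²+(y + 28.5)²) = 65.64 ≈ 65.65 km. ✓

x ≈ 95.6 km, y ≈ -87.1 km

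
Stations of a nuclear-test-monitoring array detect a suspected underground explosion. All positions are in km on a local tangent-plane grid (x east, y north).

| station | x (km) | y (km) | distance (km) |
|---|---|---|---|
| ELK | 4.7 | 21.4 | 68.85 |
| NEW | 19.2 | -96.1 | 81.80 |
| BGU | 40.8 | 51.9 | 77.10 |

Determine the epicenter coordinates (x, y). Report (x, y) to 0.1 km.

Circle about each station: (x − 4.7)² + (y − 21.4)² = 68.85²; (x − 19.2)² + (y + 96.1)² = 81.80²; (x − 40.8)² + (y − 51.9)² = 77.10².
Subtracting the ELK equation from the NEW and BGU equations removes the quadratic terms:
29.0 x − 235.0 y = 7172.88
72.2 x + 61.0 y = 2674.11
Solving the 2×2 system: x ≈ 56.9, y ≈ -23.5 km.

56.9 km east, -23.5 km north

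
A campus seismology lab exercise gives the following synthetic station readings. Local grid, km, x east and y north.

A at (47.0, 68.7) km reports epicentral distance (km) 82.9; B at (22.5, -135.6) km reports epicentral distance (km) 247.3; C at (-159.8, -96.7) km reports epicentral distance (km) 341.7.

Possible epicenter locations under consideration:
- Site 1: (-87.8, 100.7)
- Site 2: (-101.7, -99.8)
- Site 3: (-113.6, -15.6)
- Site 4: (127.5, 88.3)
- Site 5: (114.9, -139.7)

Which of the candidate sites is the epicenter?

Site 4

For each candidate, compare |candidate − station| to the reported distance:
Site 1: residuals A 55.6, B 13.5, C 131.6 → max 131.6 km
Site 2: residuals A 141.8, B 118.0, C 283.5 → max 283.5 km
Site 3: residuals A 98.5, B 65.9, C 248.4 → max 248.4 km
Site 4: residuals A 0.0, B 0.0, C 0.0 → max 0.0 km
Site 5: residuals A 136.3, B 154.8, C 63.7 → max 154.8 km
Only Site 4 has all residuals ≈ 0.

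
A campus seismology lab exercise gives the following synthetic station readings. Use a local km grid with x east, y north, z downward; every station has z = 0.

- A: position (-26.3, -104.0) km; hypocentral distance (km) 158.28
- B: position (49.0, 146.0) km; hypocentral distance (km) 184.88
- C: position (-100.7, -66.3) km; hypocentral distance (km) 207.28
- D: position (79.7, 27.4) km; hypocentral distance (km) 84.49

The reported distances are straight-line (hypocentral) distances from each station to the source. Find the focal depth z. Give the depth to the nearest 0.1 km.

depth ≈ 68.7 km

Each station gives a sphere (x−x_i)² + (y−y_i)² + z² = d_i² (stations at z=0).
Subtracting the A sphere from B and C: z² cancels, leaving linear equations in x and y:
150.6 x + 500.0 y = 3081.25
-148.8 x + 75.4 y = -14883.95
Solving: x ≈ 89.491, y ≈ -20.792 km (keep extra digits for the depth step; rounded: 89.5, -20.8).
Then from the A sphere: z² = 158.28² − (x + 26.3)² − (y + 104.0)² with x = 89.491, y = -20.792, so z ≈ 68.713 ≈ 68.7 km.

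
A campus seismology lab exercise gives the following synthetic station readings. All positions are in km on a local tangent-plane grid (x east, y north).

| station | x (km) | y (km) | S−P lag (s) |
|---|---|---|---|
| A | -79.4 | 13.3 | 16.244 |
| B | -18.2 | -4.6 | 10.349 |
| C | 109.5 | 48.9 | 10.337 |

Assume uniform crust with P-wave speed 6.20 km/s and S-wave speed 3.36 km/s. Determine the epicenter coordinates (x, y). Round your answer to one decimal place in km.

x ≈ 33.7 km, y ≈ 50.8 km

Distance from S−P lag: d = Δt · v_P v_S / (v_P − v_S) = Δt · (6.20·3.36)/(6.20−3.36) ≈ 7.3352·Δt.
So d_A = 119.15, d_B = 75.91, d_C = 75.82 km.
Circle about each station: (x + 79.4)² + (y − 13.3)² = 119.15²; (x + 18.2)² + (y + 4.6)² = 75.91²; (x − 109.5)² + (y − 48.9)² = 75.82².
Subtracting the A equation from the B and C equations removes the quadratic terms:
122.4 x − 35.8 y = 2305.54
377.8 x + 71.2 y = 16348.26
Solving the 2×2 system: x ≈ 33.7, y ≈ 50.8 km.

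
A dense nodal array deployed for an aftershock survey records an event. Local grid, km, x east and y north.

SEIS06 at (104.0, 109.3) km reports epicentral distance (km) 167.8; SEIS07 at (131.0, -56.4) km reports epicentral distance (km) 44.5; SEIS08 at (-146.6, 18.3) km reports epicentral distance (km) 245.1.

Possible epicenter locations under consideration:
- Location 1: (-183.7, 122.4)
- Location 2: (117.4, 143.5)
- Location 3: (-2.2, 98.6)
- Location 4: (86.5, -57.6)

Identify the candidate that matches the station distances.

For each candidate, compare |candidate − station| to the reported distance:
Location 1: residuals SEIS06 120.2, SEIS07 317.4, SEIS08 134.6 → max 317.4 km
Location 2: residuals SEIS06 131.1, SEIS07 155.9, SEIS08 47.1 → max 155.9 km
Location 3: residuals SEIS06 61.1, SEIS07 159.9, SEIS08 79.9 → max 159.9 km
Location 4: residuals SEIS06 0.0, SEIS07 0.0, SEIS08 0.0 → max 0.0 km
Only Location 4 has all residuals ≈ 0.

Location 4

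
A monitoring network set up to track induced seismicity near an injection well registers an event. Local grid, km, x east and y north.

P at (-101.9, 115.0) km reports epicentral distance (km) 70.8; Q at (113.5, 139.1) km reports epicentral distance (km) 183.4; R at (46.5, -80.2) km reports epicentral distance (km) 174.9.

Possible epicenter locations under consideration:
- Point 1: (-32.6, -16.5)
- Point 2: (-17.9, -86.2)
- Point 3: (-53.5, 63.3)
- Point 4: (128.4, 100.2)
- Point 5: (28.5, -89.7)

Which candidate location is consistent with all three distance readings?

For each candidate, compare |candidate − station| to the reported distance:
Point 1: residuals P 77.8, Q 30.0, R 73.3 → max 77.8 km
Point 2: residuals P 147.2, Q 77.4, R 110.2 → max 147.2 km
Point 3: residuals P 0.0, Q 0.0, R 0.0 → max 0.0 km
Point 4: residuals P 160.0, Q 141.7, R 23.2 → max 160.0 km
Point 5: residuals P 171.9, Q 60.7, R 154.5 → max 171.9 km
Only Point 3 has all residuals ≈ 0.

Point 3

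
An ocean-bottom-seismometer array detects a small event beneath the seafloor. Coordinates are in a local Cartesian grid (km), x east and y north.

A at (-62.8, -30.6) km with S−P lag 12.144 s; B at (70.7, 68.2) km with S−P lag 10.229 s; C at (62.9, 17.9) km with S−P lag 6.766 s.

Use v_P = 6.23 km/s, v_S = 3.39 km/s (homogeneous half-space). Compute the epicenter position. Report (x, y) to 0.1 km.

x ≈ 12.6 km, y ≈ 19.1 km

Distance from S−P lag: d = Δt · v_P v_S / (v_P − v_S) = Δt · (6.23·3.39)/(6.23−3.39) ≈ 7.4365·Δt.
So d_A = 90.31, d_B = 76.07, d_C = 50.32 km.
Circle about each station: (x + 62.8)² + (y + 30.6)² = 90.31²; (x − 70.7)² + (y − 68.2)² = 76.07²; (x − 62.9)² + (y − 17.9)² = 50.32².
Subtracting the A equation from the B and C equations removes the quadratic terms:
267.0 x + 197.6 y = 7138.78
251.4 x + 97.0 y = 5020.41
Solving the 2×2 system: x ≈ 12.6, y ≈ 19.1 km.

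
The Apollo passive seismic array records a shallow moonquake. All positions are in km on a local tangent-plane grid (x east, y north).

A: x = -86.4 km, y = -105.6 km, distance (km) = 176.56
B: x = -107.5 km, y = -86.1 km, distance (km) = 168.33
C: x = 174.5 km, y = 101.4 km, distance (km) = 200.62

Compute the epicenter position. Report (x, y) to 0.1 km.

x ≈ -21.5 km, y ≈ 58.6 km

Circle about each station: (x + 86.4)² + (y + 105.6)² = 176.56²; (x + 107.5)² + (y + 86.1)² = 168.33²; (x − 174.5)² + (y − 101.4)² = 200.62².
Subtracting the A equation from the B and C equations removes the quadratic terms:
-42.2 x + 39.0 y = 3191.58
521.8 x + 414.0 y = 13040.94
Solving the 2×2 system: x ≈ -21.5, y ≈ 58.6 km.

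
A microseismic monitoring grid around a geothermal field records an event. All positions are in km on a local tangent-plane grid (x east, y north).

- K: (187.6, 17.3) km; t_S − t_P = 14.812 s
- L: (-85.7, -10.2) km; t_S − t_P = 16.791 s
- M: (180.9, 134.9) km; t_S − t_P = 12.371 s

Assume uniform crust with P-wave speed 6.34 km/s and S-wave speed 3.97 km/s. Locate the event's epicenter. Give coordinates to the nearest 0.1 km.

x ≈ 54.1 km, y ≈ 100.5 km

Distance from S−P lag: d = Δt · v_P v_S / (v_P − v_S) = Δt · (6.34·3.97)/(6.34−3.97) ≈ 10.6202·Δt.
So d_K = 157.31, d_L = 178.32, d_M = 131.38 km.
Circle about each station: (x − 187.6)² + (y − 17.3)² = 157.31²; (x + 85.7)² + (y + 10.2)² = 178.32²; (x − 180.9)² + (y − 134.9)² = 131.38².
Subtracting pairs of circle equations eliminates x²+y² and gives linear equations (the radical axes):
-546.6 x − 55.0 y = -35096.11
-13.4 x + 235.2 y = 22915.50
Solving the 2×2 system: x ≈ 54.1, y ≈ 100.5 km.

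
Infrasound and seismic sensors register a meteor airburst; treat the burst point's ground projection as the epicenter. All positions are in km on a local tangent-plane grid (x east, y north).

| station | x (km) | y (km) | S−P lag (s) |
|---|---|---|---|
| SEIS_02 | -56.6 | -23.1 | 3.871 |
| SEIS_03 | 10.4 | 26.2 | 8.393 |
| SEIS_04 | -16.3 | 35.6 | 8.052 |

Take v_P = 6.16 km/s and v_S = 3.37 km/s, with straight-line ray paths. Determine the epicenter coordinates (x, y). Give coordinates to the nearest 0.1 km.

-27.8 km east, -23.2 km north

Distance from S−P lag: d = Δt · v_P v_S / (v_P − v_S) = Δt · (6.16·3.37)/(6.16−3.37) ≈ 7.4406·Δt.
So d_SEIS_02 = 28.80, d_SEIS_03 = 62.45, d_SEIS_04 = 59.91 km.
Circle about each station: (x + 56.6)² + (y + 23.1)² = 28.80²; (x − 10.4)² + (y − 26.2)² = 62.45²; (x + 16.3)² + (y − 35.6)² = 59.91².
Subtracting the SEIS_02 equation from the SEIS_03 and SEIS_04 equations removes the quadratic terms:
134.0 x + 98.6 y = -6013.13
80.6 x + 117.4 y = -4963.89
Solving the 2×2 system: x ≈ -27.8, y ≈ -23.2 km.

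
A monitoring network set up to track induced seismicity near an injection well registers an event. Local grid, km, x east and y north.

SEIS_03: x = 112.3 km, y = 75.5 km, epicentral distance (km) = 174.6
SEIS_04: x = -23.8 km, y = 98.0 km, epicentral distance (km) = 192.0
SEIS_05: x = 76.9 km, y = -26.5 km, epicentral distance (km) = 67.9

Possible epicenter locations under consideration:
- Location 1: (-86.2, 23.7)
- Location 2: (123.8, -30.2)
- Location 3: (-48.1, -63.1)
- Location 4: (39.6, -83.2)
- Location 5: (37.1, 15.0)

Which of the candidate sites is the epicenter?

For each candidate, compare |candidate − station| to the reported distance:
Location 1: residuals SEIS_03 30.5, SEIS_04 95.0, SEIS_05 102.8 → max 102.8 km
Location 2: residuals SEIS_03 68.3, SEIS_04 3.5, SEIS_05 20.9 → max 68.3 km
Location 3: residuals SEIS_03 37.4, SEIS_04 29.1, SEIS_05 62.3 → max 62.3 km
Location 4: residuals SEIS_03 0.0, SEIS_04 0.0, SEIS_05 0.0 → max 0.0 km
Location 5: residuals SEIS_03 78.1, SEIS_04 89.1, SEIS_05 10.4 → max 89.1 km
Only Location 4 has all residuals ≈ 0.

Location 4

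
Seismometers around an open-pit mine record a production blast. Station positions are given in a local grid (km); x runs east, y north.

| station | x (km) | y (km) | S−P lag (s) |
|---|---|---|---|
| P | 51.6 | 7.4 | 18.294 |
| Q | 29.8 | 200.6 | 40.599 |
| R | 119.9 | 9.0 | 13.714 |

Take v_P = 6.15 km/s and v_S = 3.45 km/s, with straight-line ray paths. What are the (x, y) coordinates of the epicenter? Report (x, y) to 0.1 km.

154.4 km east, -93.1 km north

Distance from S−P lag: d = Δt · v_P v_S / (v_P − v_S) = Δt · (6.15·3.45)/(6.15−3.45) ≈ 7.8583·Δt.
So d_P = 143.76, d_Q = 319.04, d_R = 107.77 km.
Circle about each station: (x − 51.6)² + (y − 7.4)² = 143.76²; (x − 29.8)² + (y − 200.6)² = 319.04²; (x − 119.9)² + (y − 9.0)² = 107.77².
Subtracting the P equation from the Q and R equations removes the quadratic terms:
-43.6 x + 386.4 y = -42708.50
136.6 x + 3.2 y = 20792.25
Solving the 2×2 system: x ≈ 154.4, y ≈ -93.1 km.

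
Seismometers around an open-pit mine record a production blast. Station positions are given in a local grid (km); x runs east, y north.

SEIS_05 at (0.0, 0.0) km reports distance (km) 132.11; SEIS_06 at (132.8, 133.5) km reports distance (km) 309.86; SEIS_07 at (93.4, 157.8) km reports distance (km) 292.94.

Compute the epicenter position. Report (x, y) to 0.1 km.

(-127.5, -34.6)

Circle about each station: x² + y² = 132.11²; (x − 132.8)² + (y − 133.5)² = 309.86²; (x − 93.4)² + (y − 157.8)² = 292.94².
Subtracting the SEIS_05 equation from the SEIS_06 and SEIS_07 equations removes the quadratic terms:
265.6 x + 267.0 y = -43102.08
186.8 x + 315.6 y = -34736.39
Solving the 2×2 system: x ≈ -127.5, y ≈ -34.6 km.
Check against SEIS_05 (with the unrounded x, y): √(x²+y²) = 132.11 ≈ 132.11 km. ✓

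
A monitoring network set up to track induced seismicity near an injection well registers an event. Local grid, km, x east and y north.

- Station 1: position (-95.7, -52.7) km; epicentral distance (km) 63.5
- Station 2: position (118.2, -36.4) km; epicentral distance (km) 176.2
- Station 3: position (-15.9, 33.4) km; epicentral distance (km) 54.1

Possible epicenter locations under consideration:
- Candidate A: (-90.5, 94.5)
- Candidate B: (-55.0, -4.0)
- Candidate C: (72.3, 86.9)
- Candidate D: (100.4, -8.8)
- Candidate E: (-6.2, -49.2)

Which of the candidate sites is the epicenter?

For each candidate, compare |candidate − station| to the reported distance:
Candidate A: residuals Station 1 83.8, Station 2 70.2, Station 3 42.3 → max 83.8 km
Candidate B: residuals Station 1 0.0, Station 2 0.0, Station 3 0.0 → max 0.0 km
Candidate C: residuals Station 1 154.9, Station 2 44.6, Station 3 49.1 → max 154.9 km
Candidate D: residuals Station 1 137.5, Station 2 143.4, Station 3 69.6 → max 143.4 km
Candidate E: residuals Station 1 26.1, Station 2 51.1, Station 3 29.1 → max 51.1 km
Only Candidate B has all residuals ≈ 0.

Candidate B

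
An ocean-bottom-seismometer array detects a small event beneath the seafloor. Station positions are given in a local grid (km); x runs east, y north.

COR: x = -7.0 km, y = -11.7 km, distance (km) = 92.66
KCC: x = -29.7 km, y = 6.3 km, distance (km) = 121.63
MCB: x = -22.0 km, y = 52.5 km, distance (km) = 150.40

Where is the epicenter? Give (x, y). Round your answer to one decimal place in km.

(64.7, -70.4)

Circle about each station: (x + 7.0)² + (y + 11.7)² = 92.66²; (x + 29.7)² + (y − 6.3)² = 121.63²; (x + 22.0)² + (y − 52.5)² = 150.40².
Subtracting the COR equation from the KCC and MCB equations removes the quadratic terms:
-45.4 x + 36.0 y = -5472.09
-30.0 x + 128.4 y = -10979.92
Solving the 2×2 system: x ≈ 64.7, y ≈ -70.4 km.
Check against COR (with the unrounded x, y): √((x + 7.0)²+(y + 11.7)²) = 92.67 ≈ 92.66 km. ✓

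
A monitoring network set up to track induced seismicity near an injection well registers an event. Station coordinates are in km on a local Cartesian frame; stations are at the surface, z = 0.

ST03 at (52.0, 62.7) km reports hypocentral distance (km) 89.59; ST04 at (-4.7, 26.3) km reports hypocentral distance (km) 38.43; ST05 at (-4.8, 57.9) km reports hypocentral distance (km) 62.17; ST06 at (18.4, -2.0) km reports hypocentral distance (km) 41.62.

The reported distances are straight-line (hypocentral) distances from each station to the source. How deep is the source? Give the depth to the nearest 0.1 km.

Each station gives a sphere (x−x_i)² + (y−y_i)² + z² = d_i² (stations at z=0).
Subtracting the ST03 sphere from ST04 and ST05: z² cancels, leaving linear equations in x and y:
-113.4 x − 72.8 y = 627.99
-113.6 x − 9.6 y = 901.42
Solving: x ≈ -8.298, y ≈ 4.300 km (keep extra digits for the depth step; rounded: -8.3, 4.3).
Then from the ST03 sphere: z² = 89.59² − (x − 52.0)² − (y − 62.7)² with x = -8.298, y = 4.300, so z ≈ 31.304 ≈ 31.3 km.

z ≈ 31.3 km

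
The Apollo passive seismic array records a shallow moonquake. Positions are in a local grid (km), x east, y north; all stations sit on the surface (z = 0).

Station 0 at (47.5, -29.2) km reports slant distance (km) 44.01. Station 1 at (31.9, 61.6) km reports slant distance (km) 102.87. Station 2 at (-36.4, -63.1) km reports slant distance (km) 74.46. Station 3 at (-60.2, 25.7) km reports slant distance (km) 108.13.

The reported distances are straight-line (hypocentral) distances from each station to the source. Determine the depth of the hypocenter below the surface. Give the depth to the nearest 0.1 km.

35.7 km

Each station gives a sphere (x−x_i)² + (y−y_i)² + z² = d_i² (stations at z=0).
Subtracting the Station 0 sphere from Station 1 and Station 2: z² cancels, leaving linear equations in x and y:
-31.2 x + 181.6 y = -6942.08
-167.8 x − 67.8 y = -1409.73
Solving: x ≈ 22.299, y ≈ -34.396 km (keep extra digits for the depth step; rounded: 22.3, -34.4).
Then from the Station 0 sphere: z² = 44.01² − (x − 47.5)² − (y + 29.2)² with x = 22.299, y = -34.396, so z ≈ 35.704 ≈ 35.7 km.
Check against Station 3 (with the unrounded solution): distance 108.13 ≈ 108.13 km. ✓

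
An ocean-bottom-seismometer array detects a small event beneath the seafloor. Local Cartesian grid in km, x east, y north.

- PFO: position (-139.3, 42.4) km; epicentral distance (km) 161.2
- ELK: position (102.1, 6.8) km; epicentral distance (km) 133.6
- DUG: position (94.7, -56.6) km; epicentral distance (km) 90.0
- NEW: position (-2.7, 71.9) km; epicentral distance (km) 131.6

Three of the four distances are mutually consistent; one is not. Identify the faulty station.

Solve using three stations at a time. Using PFO, ELK, NEW (subtract circle equations pairwise → linear system) gives (x, y) ≈ (-14.1, -59.3).
Distances from that point to each station vs reported:
  PFO: calculated 161.3 vs reported 161.2 → residual 0.1 km
  ELK: calculated 133.7 vs reported 133.6 → residual 0.1 km
  DUG: calculated 108.9 vs reported 90.0 → residual 18.9 km
  NEW: calculated 131.7 vs reported 131.6 → residual 0.1 km
PFO, ELK, NEW are mutually consistent (residuals ≈ 0); DUG is off by 18.9 km.

DUG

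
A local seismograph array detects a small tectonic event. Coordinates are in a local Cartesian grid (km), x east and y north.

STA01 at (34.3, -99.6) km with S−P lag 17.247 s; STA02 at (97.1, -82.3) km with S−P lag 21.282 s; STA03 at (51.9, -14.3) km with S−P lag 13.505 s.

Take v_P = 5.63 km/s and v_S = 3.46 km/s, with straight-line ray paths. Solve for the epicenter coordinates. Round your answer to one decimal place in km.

Distance from S−P lag: d = Δt · v_P v_S / (v_P − v_S) = Δt · (5.63·3.46)/(5.63−3.46) ≈ 8.9769·Δt.
So d_STA01 = 154.82, d_STA02 = 191.05, d_STA03 = 121.23 km.
Circle about each station: (x − 34.3)² + (y + 99.6)² = 154.82²; (x − 97.1)² + (y + 82.3)² = 191.05²; (x − 51.9)² + (y + 14.3)² = 121.23².
Subtracting pairs of circle equations eliminates x²+y² and gives linear equations (the radical axes):
125.6 x + 34.6 y = -7425.82
35.2 x + 170.6 y = 1073.97
Solving the 2×2 system: x ≈ -64.5, y ≈ 19.6 km.

-64.5 km east, 19.6 km north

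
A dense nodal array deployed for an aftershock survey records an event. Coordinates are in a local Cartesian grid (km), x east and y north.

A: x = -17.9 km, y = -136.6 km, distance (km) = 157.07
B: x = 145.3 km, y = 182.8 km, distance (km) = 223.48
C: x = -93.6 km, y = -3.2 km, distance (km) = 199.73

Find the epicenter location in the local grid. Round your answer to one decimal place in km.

x ≈ 103.3 km, y ≈ -36.7 km

Circle about each station: (x + 17.9)² + (y + 136.6)² = 157.07²; (x − 145.3)² + (y − 182.8)² = 223.48²; (x + 93.6)² + (y + 3.2)² = 199.73².
Subtracting pairs of circle equations eliminates x²+y² and gives linear equations (the radical axes):
326.4 x + 638.8 y = 10275.63
-151.4 x + 266.8 y = -25429.86
Solving the 2×2 system: x ≈ 103.3, y ≈ -36.7 km.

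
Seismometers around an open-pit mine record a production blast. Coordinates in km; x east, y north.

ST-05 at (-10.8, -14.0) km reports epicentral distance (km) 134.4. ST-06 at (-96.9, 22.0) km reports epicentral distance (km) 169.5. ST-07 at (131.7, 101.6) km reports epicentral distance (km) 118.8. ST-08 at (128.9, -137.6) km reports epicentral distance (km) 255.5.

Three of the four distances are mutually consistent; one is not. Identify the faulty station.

Solve using three stations at a time. Using ST-05, ST-06, ST-08 (subtract circle equations pairwise → linear system) gives (x, y) ≈ (50.6, 105.7).
Distances from that point to each station vs reported:
  ST-05: calculated 134.5 vs reported 134.4 → residual 0.1 km
  ST-06: calculated 169.6 vs reported 169.5 → residual 0.1 km
  ST-07: calculated 81.2 vs reported 118.8 → residual 37.6 km
  ST-08: calculated 255.5 vs reported 255.5 → residual 0.0 km
ST-05, ST-06, ST-08 are mutually consistent (residuals ≈ 0); ST-07 is off by 37.6 km.

ST-07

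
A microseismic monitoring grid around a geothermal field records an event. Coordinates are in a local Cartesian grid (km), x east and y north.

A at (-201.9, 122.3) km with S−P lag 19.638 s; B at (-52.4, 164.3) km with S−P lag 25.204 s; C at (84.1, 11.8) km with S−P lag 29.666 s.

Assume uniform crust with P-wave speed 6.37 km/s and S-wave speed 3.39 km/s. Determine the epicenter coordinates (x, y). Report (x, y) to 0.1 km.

Distance from S−P lag: d = Δt · v_P v_S / (v_P − v_S) = Δt · (6.37·3.39)/(6.37−3.39) ≈ 7.2464·Δt.
So d_A = 142.30, d_B = 182.64, d_C = 214.97 km.
Circle about each station: (x + 201.9)² + (y − 122.3)² = 142.30²; (x + 52.4)² + (y − 164.3)² = 182.64²; (x − 84.1)² + (y − 11.8)² = 214.97².
Subtracting the A equation from the B and C equations removes the quadratic terms:
299.0 x + 84.0 y = -39088.73
572.0 x − 221.0 y = -74471.66
Solving the 2×2 system: x ≈ -130.5, y ≈ -0.8 km.

-130.5 km east, -0.8 km north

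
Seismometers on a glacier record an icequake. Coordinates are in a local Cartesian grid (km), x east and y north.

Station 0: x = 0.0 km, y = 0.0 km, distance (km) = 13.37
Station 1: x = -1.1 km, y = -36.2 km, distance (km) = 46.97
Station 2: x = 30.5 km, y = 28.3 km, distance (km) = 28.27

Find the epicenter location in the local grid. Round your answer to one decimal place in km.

(9.3, 9.6)

Circle about each station: x² + y² = 13.37²; (x + 1.1)² + (y + 36.2)² = 46.97²; (x − 30.5)² + (y − 28.3)² = 28.27².
Subtracting the Station 0 equation from the Station 1 and Station 2 equations removes the quadratic terms:
-2.2 x − 72.4 y = -715.77
61.0 x + 56.6 y = 1110.70
Solving the 2×2 system: x ≈ 9.3, y ≈ 9.6 km.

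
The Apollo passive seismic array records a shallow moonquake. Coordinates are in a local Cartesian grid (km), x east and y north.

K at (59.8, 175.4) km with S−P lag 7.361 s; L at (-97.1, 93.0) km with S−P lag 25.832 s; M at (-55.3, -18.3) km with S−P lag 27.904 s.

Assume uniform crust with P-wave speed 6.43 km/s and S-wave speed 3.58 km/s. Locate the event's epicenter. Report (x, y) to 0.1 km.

106.5 km east, 138.6 km north

Distance from S−P lag: d = Δt · v_P v_S / (v_P − v_S) = Δt · (6.43·3.58)/(6.43−3.58) ≈ 8.0770·Δt.
So d_K = 59.45, d_L = 208.64, d_M = 225.38 km.
Circle about each station: (x − 59.8)² + (y − 175.4)² = 59.45²; (x + 97.1)² + (y − 93.0)² = 208.64²; (x + 55.3)² + (y + 18.3)² = 225.38².
Subtracting the K equation from the L and M equations removes the quadratic terms:
-313.8 x − 164.8 y = -56260.14
-230.2 x − 387.4 y = -78210.06
Solving the 2×2 system: x ≈ 106.5, y ≈ 138.6 km.
Check against K (with the unrounded x, y): √((x − 59.8)²+(y − 175.4)²) = 59.45 ≈ 59.45 km. ✓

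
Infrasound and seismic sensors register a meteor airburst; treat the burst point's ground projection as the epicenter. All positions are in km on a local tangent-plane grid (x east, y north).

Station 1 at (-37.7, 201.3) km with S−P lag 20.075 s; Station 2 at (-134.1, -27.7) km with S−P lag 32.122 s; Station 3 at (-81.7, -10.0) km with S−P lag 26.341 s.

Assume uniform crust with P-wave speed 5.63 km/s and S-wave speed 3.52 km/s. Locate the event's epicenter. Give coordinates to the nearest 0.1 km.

Distance from S−P lag: d = Δt · v_P v_S / (v_P − v_S) = Δt · (5.63·3.52)/(5.63−3.52) ≈ 9.3922·Δt.
So d_Station 1 = 188.55, d_Station 2 = 301.70, d_Station 3 = 247.40 km.
Circle about each station: (x + 37.7)² + (y − 201.3)² = 188.55²; (x + 134.1)² + (y + 27.7)² = 301.70²; (x + 81.7)² + (y + 10.0)² = 247.40².
Subtracting the Station 1 equation from the Station 2 and Station 3 equations removes the quadratic terms:
-192.8 x − 458.0 y = -78664.67
-88.0 x − 422.6 y = -60823.75
Solving the 2×2 system: x ≈ 130.8, y ≈ 116.7 km.

130.8 km east, 116.7 km north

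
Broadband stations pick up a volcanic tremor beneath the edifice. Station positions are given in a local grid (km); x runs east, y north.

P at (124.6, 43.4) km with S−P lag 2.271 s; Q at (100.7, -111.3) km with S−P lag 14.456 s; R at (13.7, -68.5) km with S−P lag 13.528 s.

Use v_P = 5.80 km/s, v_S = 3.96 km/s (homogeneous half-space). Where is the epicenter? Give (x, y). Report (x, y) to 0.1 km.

x ≈ 112.0 km, y ≈ 68.8 km

Distance from S−P lag: d = Δt · v_P v_S / (v_P − v_S) = Δt · (5.80·3.96)/(5.80−3.96) ≈ 12.4826·Δt.
So d_P = 28.35, d_Q = 180.45, d_R = 168.86 km.
Circle about each station: (x − 124.6)² + (y − 43.4)² = 28.35²; (x − 100.7)² + (y + 111.3)² = 180.45²; (x − 13.7)² + (y + 68.5)² = 168.86².
Subtracting the P equation from the Q and R equations removes the quadratic terms:
-47.8 x − 309.4 y = -26639.02
-221.8 x − 223.8 y = -40238.76
Solving the 2×2 system: x ≈ 112.0, y ≈ 68.8 km.
Check against P (with the unrounded x, y): √((x − 124.6)²+(y − 43.4)²) = 28.35 ≈ 28.35 km. ✓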